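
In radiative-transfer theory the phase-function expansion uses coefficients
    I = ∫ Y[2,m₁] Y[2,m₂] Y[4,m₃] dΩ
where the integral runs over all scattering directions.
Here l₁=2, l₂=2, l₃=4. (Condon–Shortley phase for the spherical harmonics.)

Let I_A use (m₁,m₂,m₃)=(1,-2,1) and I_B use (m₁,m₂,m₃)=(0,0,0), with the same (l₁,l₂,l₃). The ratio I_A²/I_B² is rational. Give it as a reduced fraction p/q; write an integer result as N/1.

Shared (l₁,l₂,l₃)=(2,2,4): N and (l;000)² cancel in I_A²/I_B².
A: Δ = 0!·4!·4!/9! = 1/630; Racah Σ t=0..0: t=0:+1/144 = 1/144; ⇒ 3j(2 2 4; 1 -2 1)² = 1/126, sgn -1
B: Δ = 0!·4!·4!/9! = 1/630; Racah Σ t=0..0: t=0:+1/16 = 1/16; ⇒ 3j(2 2 4; 0 0 0)² = 2/35, sgn +1
I_A²/I_B² = (1/126)/(2/35) = 5/36

5/36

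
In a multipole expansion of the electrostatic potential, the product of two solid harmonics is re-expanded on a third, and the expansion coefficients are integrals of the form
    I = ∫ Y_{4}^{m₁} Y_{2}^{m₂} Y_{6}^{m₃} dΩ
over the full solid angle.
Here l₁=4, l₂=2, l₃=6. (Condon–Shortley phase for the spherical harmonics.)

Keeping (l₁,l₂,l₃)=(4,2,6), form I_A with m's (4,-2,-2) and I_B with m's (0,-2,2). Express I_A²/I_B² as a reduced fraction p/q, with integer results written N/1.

1/70

Same 4,2,6: normalisation and zero-m 3j drop out of the ratio.
A: Δ: 0! 8! 4! / 13! → 1/6435; sum: t=0:+1/967680 = 1/967680; 3j²(4 2 6; 4 -2 -2) = Δ·Π!·Σ² = 1/6435  (sign +1)
B: Δ: 0! 8! 4! / 13! → 1/6435; sum: t=0:+1/13824 = 1/13824; 3j²(4 2 6; 0 -2 2) = Δ·Π!·Σ² = 14/1287  (sign +1)
I_A²/I_B² = (1/6435)/(14/1287) = 1/70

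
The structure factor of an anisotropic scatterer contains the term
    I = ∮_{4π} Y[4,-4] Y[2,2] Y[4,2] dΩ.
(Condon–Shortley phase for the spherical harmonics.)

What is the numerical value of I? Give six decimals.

m-sum 0 ✓  L=10 even ✓  2≤4≤6 ✓
Π(2lᵢ+1) = 9×5×9 = 405
triangle coeff Δ(4,2,4) = 1/13860
Σ_t [0,2]: t=0:+1/192 t=1:−1/36 t=2:+1/192 = -5/288
(3j)²=20/693 [(4 2 4; 0 0 0)], sign=-1
Σ_t [2,2]: t=2:+1/2880 = 1/2880
(3j)²=2/165 [(4 2 4; -4 2 2)], sign=+1
⇒ 4πI² = 120/847
I = (-1)√(120/847/(4π)) = -0.10618031

-0.106180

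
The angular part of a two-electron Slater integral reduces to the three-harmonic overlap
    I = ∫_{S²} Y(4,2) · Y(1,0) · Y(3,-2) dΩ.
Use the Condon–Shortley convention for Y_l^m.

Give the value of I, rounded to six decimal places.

0.213244

Checks pass: Σm=0; 8 even; l₃=3∈[3,5].
(2·4+1)(2·1+1)(2·3+1) = 189
Δ: 2! 6! 0! / 9! → 1/252
sum: t=1:−1/36 = -1/36
3j²(4 1 3; 0 0 0) = Δ·Π!·Σ² = 4/63  (sign +1)
sum: t=1:−1/120 = -1/120
3j²(4 1 3; 2 0 -2) = Δ·Π!·Σ² = 1/21  (sign +1)
combine: 4πI² = 189·4/63·1/21 = 4/7
take √, sign +1: I = 0.21324362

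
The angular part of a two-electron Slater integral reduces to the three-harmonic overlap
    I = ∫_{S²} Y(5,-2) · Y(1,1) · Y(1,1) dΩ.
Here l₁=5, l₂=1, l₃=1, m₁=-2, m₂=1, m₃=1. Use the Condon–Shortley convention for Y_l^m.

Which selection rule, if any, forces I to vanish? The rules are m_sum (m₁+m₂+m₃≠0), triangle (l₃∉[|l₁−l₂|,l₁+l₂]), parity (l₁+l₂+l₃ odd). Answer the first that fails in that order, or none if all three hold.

triangle

Σmᵢ = 0  ✓
l₃∈[|l₁−l₂|,l₁+l₂]=[4,6], have l₃=1  ✗
Σlᵢ = 7 ⇒ odd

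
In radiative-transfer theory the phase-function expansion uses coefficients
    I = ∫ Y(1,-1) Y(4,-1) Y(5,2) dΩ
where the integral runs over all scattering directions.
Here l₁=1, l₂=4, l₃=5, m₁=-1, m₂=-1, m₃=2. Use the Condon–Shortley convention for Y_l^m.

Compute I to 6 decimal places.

0.225034

Rules hold: Σm=0, L=10 even, 3≤5≤5.
N = 3·9·11 = 297
Δ = 0!·2!·8!/11! = 1/495
Racah Σ t=0..0: t=0:+1/576 = 1/576
⇒ 3j(1 4 5; 0 0 0)² = 5/99, sgn -1
Racah Σ t=0..0: t=0:+1/1440 = 1/1440
⇒ 3j(1 4 5; -1 -1 2)² = 7/165, sgn -1
4πI² = N·(3j₀)²·(3jₘ)² = 7/11
I = +1·√(0.636364/4π) = 0.22503380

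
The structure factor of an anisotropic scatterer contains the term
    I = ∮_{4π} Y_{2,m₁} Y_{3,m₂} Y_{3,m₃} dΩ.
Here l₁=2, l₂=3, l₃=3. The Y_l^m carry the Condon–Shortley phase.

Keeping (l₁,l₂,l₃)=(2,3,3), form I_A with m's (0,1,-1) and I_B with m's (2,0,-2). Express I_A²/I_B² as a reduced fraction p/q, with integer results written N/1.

9/20

Shared (l₁,l₂,l₃)=(2,3,3): N and (l;000)² cancel in I_A²/I_B².
A: Δ = 2!·2!·4!/9! = 1/3780; Racah Σ t=0..2: t=0:+1/96 t=1:−1/6 t=2:+1/16 = -3/32; ⇒ 3j(2 3 3; 0 1 -1)² = 3/140, sgn -1
B: Δ = 2!·2!·4!/9! = 1/3780; Racah Σ t=0..0: t=0:+1/24 = 1/24; ⇒ 3j(2 3 3; 2 0 -2)² = 1/21, sgn -1
I_A²/I_B² = (3/140)/(1/21) = 9/20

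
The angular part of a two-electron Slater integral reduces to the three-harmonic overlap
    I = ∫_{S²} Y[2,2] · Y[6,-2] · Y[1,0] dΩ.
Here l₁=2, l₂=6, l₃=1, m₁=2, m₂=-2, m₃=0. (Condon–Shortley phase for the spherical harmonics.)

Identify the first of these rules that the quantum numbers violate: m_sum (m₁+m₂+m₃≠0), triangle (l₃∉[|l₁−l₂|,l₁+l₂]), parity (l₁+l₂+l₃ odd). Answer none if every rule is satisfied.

azimuthal sum: 2 − 2 + 0 = 0  ✓
4 ≤ 1 ≤ 8 (triangle on l)  ✗
L = 2 + 6 + 1 = 9 (odd)

triangle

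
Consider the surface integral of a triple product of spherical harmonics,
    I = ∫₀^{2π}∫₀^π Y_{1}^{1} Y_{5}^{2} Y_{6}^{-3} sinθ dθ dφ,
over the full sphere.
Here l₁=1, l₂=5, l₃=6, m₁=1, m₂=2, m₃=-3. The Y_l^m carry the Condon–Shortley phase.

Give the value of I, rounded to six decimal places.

-0.245154

Checks pass: Σm=0; 12 even; l₃=6∈[4,6].
(2·1+1)(2·5+1)(2·6+1) = 429
Δ: 0! 2! 10! / 13! → 1/858
sum: t=0:+1/14400 = 1/14400
3j²(1 5 6; 0 0 0) = Δ·Π!·Σ² = 6/143  (sign +1)
sum: t=0:+1/60480 = 1/60480
3j²(1 5 6; 1 2 -3) = Δ·Π!·Σ² = 6/143  (sign -1)
combine: 4πI² = 429·6/143·6/143 = 108/143
take √, sign -1: I = -0.24515397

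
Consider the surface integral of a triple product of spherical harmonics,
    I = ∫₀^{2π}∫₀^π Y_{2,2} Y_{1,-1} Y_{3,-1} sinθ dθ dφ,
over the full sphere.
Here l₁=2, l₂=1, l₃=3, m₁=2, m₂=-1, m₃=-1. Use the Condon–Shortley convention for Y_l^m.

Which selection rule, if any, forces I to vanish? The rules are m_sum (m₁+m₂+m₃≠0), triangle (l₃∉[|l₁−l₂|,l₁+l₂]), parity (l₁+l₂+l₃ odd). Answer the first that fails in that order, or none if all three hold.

Σmᵢ = 0  ✓
l₃∈[|l₁−l₂|,l₁+l₂]=[1,3], have l₃=3  ✓
Σlᵢ = 6 ⇒ even  ✓

none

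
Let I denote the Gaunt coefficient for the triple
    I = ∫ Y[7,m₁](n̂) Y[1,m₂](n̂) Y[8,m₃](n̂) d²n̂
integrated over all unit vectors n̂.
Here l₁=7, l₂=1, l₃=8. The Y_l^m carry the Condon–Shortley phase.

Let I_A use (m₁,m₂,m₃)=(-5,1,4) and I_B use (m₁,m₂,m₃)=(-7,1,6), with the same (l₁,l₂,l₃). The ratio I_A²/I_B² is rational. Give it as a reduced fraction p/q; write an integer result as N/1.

6/1

Shared (l₁,l₂,l₃)=(7,1,8): N and (l;000)² cancel in I_A²/I_B².
A: Δ = 0!·14!·2!/17! = 1/2040; Racah Σ t=0..0: t=0:+1/1916006400 = 1/1916006400; ⇒ 3j(7 1 8; -5 1 4)² = 1/340, sgn +1
B: Δ = 0!·14!·2!/17! = 1/2040; Racah Σ t=0..0: t=0:+1/174356582400 = 1/174356582400; ⇒ 3j(7 1 8; -7 1 6)² = 1/2040, sgn +1
I_A²/I_B² = (1/340)/(1/2040) = 6/1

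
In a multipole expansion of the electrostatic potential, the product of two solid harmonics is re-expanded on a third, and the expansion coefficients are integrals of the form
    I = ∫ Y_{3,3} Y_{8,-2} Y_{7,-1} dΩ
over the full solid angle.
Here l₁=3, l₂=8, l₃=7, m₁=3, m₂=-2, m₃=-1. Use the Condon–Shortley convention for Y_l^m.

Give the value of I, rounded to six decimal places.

Checks pass: Σm=0; 18 even; l₃=7∈[5,11].
(2·3+1)(2·8+1)(2·7+1) = 1785
Δ: 4! 2! 12! / 19! → 1/5290740
sum: t=1:−1/7257600 t=2:+1/2073600 t=3:−1/7257600 = 1/4838400
3j²(3 8 7; 0 0 0) = Δ·Π!·Σ² = 252/20995  (sign -1)
sum: t=0:+1/24883200 = 1/24883200
3j²(3 8 7; 3 -2 -1) = Δ·Π!·Σ² = 70/4199  (sign +1)
combine: 4πI² = 1785·252/20995·70/4199 = 370440/1037153
take √, sign -1: I = -0.16859030

-0.168590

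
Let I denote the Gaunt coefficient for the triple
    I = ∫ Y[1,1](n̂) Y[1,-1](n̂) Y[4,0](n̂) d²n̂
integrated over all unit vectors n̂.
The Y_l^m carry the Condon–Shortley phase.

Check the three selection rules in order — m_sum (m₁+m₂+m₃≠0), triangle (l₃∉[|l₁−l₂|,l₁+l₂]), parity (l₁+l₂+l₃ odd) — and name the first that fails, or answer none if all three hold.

triangle

azimuthal sum: 1 − 1 + 0 = 0  ✓
0 ≤ 4 ≤ 2 (triangle on l)  ✗
L = 1 + 1 + 4 = 6 (even)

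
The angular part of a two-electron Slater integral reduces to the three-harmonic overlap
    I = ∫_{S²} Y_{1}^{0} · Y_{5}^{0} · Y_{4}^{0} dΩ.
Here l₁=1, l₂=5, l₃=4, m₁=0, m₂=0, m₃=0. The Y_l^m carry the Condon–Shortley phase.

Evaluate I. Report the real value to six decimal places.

0.245532

m-sum 0 ✓  L=10 even ✓  4≤4≤6 ✓
Π(2lᵢ+1) = 3×11×9 = 297
triangle coeff Δ(1,5,4) = 1/495
Σ_t [1,1]: t=1:−1/576 = -1/576
(3j)²=5/99 [(1 5 4; 0 0 0)], sign=-1
(m-triple is (0,0,0) — same symbol as above.)
⇒ 4πI² = 25/33
I = (+1)√(25/33/(4π)) = 0.24553200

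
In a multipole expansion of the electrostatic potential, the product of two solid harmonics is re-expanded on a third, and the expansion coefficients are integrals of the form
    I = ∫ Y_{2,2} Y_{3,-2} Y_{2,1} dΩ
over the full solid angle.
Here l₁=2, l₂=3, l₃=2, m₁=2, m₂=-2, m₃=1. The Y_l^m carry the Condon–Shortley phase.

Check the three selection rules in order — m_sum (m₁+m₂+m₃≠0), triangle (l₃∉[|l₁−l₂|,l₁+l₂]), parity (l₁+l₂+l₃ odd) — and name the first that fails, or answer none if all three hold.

azimuthal sum: 2 − 2 + 1 = 1  ✗
1 ≤ 2 ≤ 5 (triangle on l)
L = 2 + 3 + 2 = 7 (odd)

m_sum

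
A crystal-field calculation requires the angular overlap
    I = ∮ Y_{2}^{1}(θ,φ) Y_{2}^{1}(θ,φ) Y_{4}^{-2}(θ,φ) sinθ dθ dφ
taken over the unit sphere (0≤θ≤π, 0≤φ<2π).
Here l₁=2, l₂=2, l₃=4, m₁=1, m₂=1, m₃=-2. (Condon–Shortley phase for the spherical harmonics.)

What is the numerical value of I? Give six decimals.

0.254875

Checks pass: Σm=0; 8 even; l₃=4∈[0,4].
(2·2+1)(2·2+1)(2·4+1) = 225
Δ: 0! 4! 4! / 9! → 1/630
sum: t=0:+1/16 = 1/16
3j²(2 2 4; 0 0 0) = Δ·Π!·Σ² = 2/35  (sign +1)
sum: t=0:+1/36 = 1/36
3j²(2 2 4; 1 1 -2) = Δ·Π!·Σ² = 4/63  (sign +1)
combine: 4πI² = 225·2/35·4/63 = 40/49
take √, sign +1: I = 0.25487487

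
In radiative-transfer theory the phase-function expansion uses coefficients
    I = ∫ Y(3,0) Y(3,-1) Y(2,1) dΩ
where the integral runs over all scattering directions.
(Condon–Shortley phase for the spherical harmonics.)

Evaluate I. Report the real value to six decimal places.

-0.059471

m-sum 0 ✓  L=8 even ✓  0≤2≤6 ✓
Π(2lᵢ+1) = 7×7×5 = 245
triangle coeff Δ(3,3,2) = 1/3780
Σ_t [1,3]: t=1:−1/24 t=2:+1/4 t=3:−1/24 = 1/6
(3j)²=4/105 [(3 3 2; 0 0 0)], sign=+1
Σ_t [1,2]: t=1:−1/12 t=2:+1/8 = 1/24
(3j)²=1/210 [(3 3 2; 0 -1 1)], sign=-1
⇒ 4πI² = 2/45
I = (-1)√(2/45/(4π)) = -0.05947080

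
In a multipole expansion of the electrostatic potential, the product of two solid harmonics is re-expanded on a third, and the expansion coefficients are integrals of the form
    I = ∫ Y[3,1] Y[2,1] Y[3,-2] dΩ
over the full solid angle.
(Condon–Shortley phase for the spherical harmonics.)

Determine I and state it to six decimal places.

0.162868

Rules hold: Σm=0, L=8 even, 1≤3≤5.
N = 7·5·7 = 245
Δ = 2!·4!·2!/9! = 1/3780
Racah Σ t=0..2: t=0:+1/24 t=1:−1/4 t=2:+1/24 = -1/6
⇒ 3j(3 2 3; 0 0 0)² = 4/105, sgn +1
Racah Σ t=1..2: t=1:−1/12 t=2:+1/48 = -1/16
⇒ 3j(3 2 3; 1 1 -2)² = 1/28, sgn +1
4πI² = N·(3j₀)²·(3jₘ)² = 1/3
I = +1·√(0.333333/4π) = 0.16286750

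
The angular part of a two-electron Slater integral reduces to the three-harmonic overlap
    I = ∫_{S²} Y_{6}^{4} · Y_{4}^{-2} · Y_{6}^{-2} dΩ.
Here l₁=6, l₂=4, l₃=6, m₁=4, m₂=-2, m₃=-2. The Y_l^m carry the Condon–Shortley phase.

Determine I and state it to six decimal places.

Rules hold: Σm=0, L=16 even, 2≤6≤10.
N = 13·9·13 = 1521
Δ = 4!·8!·4!/17! = 1/15315300
Racah Σ t=0..4: t=0:+1/829440 t=1:−1/25920 t=2:+1/9216 t=3:−1/25920 t=4:+1/829440 = 7/207360
⇒ 3j(6 4 6; 0 0 0)² = 28/2431, sgn +1
Racah Σ t=0..2: t=0:+1/138240 t=1:−1/181440 t=2:+1/3870720 = 23/11612160
⇒ 3j(6 4 6; 4 -2 -2)² = 529/204204, sgn +1
4πI² = N·(3j₀)²·(3jₘ)² = 1587/34969
I = +1·√(0.0453831/4π) = 0.06009550

0.060095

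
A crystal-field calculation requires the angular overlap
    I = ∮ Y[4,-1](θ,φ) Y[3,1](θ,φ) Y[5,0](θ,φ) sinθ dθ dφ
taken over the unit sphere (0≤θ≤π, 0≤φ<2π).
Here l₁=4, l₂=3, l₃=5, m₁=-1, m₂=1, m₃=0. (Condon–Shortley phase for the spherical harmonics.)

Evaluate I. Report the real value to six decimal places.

-0.009577

Rules hold: Σm=0, L=12 even, 1≤5≤7.
N = 9·7·11 = 693
Δ = 2!·6!·4!/13! = 1/180180
Racah Σ t=0..2: t=0:+1/576 t=1:−1/144 t=2:+1/576 = -1/288
⇒ 3j(4 3 5; 0 0 0)² = 20/1001, sgn +1
Racah Σ t=0..2: t=0:+1/5760 t=1:−1/288 t=2:+1/288 = 1/5760
⇒ 3j(4 3 5; -1 1 0)² = 1/12012, sgn -1
4πI² = N·(3j₀)²·(3jₘ)² = 15/13013
I = -1·√(0.00115269/4π) = -0.00957750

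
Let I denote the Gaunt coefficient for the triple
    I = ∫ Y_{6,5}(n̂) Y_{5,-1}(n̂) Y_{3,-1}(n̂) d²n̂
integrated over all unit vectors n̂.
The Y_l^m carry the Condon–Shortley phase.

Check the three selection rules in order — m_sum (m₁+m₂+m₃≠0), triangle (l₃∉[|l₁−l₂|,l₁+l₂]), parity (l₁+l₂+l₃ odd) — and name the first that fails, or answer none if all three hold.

m_sum

Σmᵢ = 3  ✗
l₃∈[|l₁−l₂|,l₁+l₂]=[1,11], have l₃=3
Σlᵢ = 14 ⇒ even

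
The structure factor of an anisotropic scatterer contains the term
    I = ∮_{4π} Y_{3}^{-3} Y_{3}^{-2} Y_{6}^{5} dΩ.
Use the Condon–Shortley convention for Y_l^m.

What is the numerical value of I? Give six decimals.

-0.254801

Rules hold: Σm=0, L=12 even, 0≤6≤6.
N = 7·7·13 = 637
Δ = 0!·6!·6!/13! = 1/12012
Racah Σ t=0..0: t=0:+1/1296 = 1/1296
⇒ 3j(3 3 6; 0 0 0)² = 100/3003, sgn +1
Racah Σ t=0..0: t=0:+1/86400 = 1/86400
⇒ 3j(3 3 6; -3 -2 5)² = 1/26, sgn -1
4πI² = N·(3j₀)²·(3jₘ)² = 350/429
I = -1·√(0.815851/4π) = -0.25480060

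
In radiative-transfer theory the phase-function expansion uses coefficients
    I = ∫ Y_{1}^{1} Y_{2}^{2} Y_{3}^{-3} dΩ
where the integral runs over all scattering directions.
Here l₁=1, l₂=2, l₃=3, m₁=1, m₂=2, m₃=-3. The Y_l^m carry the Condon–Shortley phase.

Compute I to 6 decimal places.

m-sum 0 ✓  L=6 even ✓  1≤3≤3 ✓
Π(2lᵢ+1) = 3×5×7 = 105
triangle coeff Δ(1,2,3) = 1/105
Σ_t [0,0]: t=0:+1/4 = 1/4
(3j)²=3/35 [(1 2 3; 0 0 0)], sign=-1
Σ_t [0,0]: t=0:+1/48 = 1/48
(3j)²=1/7 [(1 2 3; 1 2 -3)], sign=+1
⇒ 4πI² = 9/7
I = (-1)√(9/7/(4π)) = -0.31986543

-0.319865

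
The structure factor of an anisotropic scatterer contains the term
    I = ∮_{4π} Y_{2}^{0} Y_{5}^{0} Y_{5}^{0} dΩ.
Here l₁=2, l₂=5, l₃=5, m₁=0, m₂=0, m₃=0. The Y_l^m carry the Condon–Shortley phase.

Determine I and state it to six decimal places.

0.161739

Rules hold: Σm=0, L=12 even, 3≤5≤7.
N = 5·11·11 = 605
Δ = 2!·2!·8!/13! = 1/38610
Racah Σ t=0..2: t=0:+1/2880 t=1:−1/576 t=2:+1/2880 = -1/960
⇒ 3j(2 5 5; 0 0 0)² = 10/429, sgn +1
(m-triple is (0,0,0) — same symbol as above.)
4πI² = N·(3j₀)²·(3jₘ)² = 500/1521
I = +1·√(0.328731/4π) = 0.16173926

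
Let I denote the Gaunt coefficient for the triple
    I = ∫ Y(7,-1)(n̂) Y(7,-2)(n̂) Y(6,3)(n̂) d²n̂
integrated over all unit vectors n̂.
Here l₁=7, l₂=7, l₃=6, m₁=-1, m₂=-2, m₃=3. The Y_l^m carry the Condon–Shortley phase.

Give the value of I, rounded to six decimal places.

-0.046059

m-sum 0 ✓  L=20 even ✓  0≤6≤14 ✓
Π(2lᵢ+1) = 15×15×13 = 2925
triangle coeff Δ(7,7,6) = 1/2444321880
Σ_t [1,7]: t=1:−1/2612736000 t=2:+1/20736000 t=3:−1/1658880 t=4:+1/746496 t=5:−1/1658880 t=6:+1/20736000 t=7:−1/2612736000 = 1/4354560
(3j)²=1000/138567 [(7 7 6; 0 0 0)], sign=+1
Σ_t [2,5]: t=2:+1/37324800 t=3:−1/4147200 t=4:+1/3317760 t=5:−1/18662400 = 1/29859840
(3j)²=175/138567 [(7 7 6; -1 -2 3)], sign=-1
⇒ 4πI² = 4375000/164109517
I = (-1)√(4375000/164109517/(4π)) = -0.04605929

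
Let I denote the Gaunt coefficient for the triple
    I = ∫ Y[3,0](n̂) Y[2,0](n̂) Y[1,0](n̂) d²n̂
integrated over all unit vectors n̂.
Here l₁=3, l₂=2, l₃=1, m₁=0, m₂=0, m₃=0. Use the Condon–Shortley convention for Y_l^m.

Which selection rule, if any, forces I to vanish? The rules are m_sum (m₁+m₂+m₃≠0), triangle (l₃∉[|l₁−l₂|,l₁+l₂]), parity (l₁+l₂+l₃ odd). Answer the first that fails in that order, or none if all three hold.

none

m₁+m₂+m₃ = 0 + 0 + 0 = 0  ✓
triangle: |3−2|=1 ≤ l₃=1 ≤ 3+2=5  ✓
parity: l₁+l₂+l₃ = 6 is even  ✓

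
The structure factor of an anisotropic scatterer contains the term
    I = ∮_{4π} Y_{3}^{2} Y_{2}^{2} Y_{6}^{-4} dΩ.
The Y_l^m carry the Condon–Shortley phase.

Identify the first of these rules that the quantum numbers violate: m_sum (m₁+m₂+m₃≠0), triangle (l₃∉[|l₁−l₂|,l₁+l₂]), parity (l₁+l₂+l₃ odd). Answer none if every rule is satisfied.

azimuthal sum: 2 + 2 − 4 = 0  ✓
1 ≤ 6 ≤ 5 (triangle on l)  ✗
L = 3 + 2 + 6 = 11 (odd)

triangle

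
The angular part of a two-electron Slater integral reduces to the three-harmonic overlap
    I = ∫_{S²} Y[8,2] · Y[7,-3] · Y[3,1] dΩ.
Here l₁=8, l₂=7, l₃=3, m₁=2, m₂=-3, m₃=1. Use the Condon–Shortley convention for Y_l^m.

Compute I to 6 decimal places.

-0.104118

Rules hold: Σm=0, L=18 even, 1≤3≤15.
N = 17·15·7 = 1785
Δ = 12!·4!·2!/19! = 1/5290740
Racah Σ t=5..7: t=5:−1/7257600 t=6:+1/2073600 t=7:−1/7257600 = 1/4838400
⇒ 3j(8 7 3; 0 0 0)² = 252/20995, sgn -1
Racah Σ t=2..4: t=2:+1/348364800 t=3:−1/13063680 t=4:+1/7741440 = 29/522547200
⇒ 3j(8 7 3; 2 -3 1)² = 1682/264537, sgn +1
4πI² = N·(3j₀)²·(3jₘ)² = 141288/1037153
I = -1·√(0.136227/4π) = -0.10411811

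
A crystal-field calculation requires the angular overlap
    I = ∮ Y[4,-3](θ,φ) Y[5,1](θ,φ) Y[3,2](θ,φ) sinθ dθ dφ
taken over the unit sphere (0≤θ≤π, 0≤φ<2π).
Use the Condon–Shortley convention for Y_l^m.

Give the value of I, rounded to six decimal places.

0.160929

Rules hold: Σm=0, L=12 even, 1≤3≤9.
N = 9·11·7 = 693
Δ = 6!·2!·4!/13! = 1/180180
Racah Σ t=2..4: t=2:+1/576 t=3:−1/144 t=4:+1/576 = -1/288
⇒ 3j(4 5 3; 0 0 0)² = 20/1001, sgn +1
Racah Σ t=5..6: t=5:−1/1440 t=6:+1/17280 = -11/17280
⇒ 3j(4 5 3; -3 1 2)² = 11/468, sgn +1
4πI² = N·(3j₀)²·(3jₘ)² = 55/169
I = +1·√(0.325444/4π) = 0.16092854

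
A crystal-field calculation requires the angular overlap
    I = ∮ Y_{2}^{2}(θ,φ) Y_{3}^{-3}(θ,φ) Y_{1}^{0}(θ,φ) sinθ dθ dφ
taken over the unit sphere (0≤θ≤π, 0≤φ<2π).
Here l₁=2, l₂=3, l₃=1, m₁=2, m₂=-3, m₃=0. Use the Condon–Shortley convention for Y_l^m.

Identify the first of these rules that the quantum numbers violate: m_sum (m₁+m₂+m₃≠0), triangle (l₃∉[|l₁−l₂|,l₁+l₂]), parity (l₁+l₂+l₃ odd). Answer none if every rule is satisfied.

Σmᵢ = -1  ✗
l₃∈[|l₁−l₂|,l₁+l₂]=[1,5], have l₃=1
Σlᵢ = 6 ⇒ even

m_sum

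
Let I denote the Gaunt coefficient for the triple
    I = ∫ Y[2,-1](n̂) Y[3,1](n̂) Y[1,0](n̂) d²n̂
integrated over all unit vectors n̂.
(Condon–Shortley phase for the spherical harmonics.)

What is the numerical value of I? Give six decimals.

Rules hold: Σm=0, L=6 even, 1≤1≤5.
N = 5·7·3 = 105
Δ = 4!·0!·2!/7! = 1/105
Racah Σ t=2..2: t=2:+1/4 = 1/4
⇒ 3j(2 3 1; 0 0 0)² = 3/35, sgn -1
Racah Σ t=3..3: t=3:−1/6 = -1/6
⇒ 3j(2 3 1; -1 1 0)² = 8/105, sgn +1
4πI² = N·(3j₀)²·(3jₘ)² = 24/35
I = -1·√(0.685714/4π) = -0.23359668

-0.233597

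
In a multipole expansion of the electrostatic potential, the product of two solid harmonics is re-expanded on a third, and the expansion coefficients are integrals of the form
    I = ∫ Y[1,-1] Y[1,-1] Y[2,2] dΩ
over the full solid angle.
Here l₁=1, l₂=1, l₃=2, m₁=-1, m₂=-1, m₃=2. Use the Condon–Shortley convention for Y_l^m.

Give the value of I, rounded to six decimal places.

0.309019

m-sum 0 ✓  L=4 even ✓  0≤2≤2 ✓
Π(2lᵢ+1) = 3×3×5 = 45
triangle coeff Δ(1,1,2) = 1/30
Σ_t [0,0]: t=0:+1/1 = 1/1
(3j)²=2/15 [(1 1 2; 0 0 0)], sign=+1
Σ_t [0,0]: t=0:+1/4 = 1/4
(3j)²=1/5 [(1 1 2; -1 -1 2)], sign=+1
⇒ 4πI² = 6/5
I = (+1)√(6/5/(4π)) = 0.30901936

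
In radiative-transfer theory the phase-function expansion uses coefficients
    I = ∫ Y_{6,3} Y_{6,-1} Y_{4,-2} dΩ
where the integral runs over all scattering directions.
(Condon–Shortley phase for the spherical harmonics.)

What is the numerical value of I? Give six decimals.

0.036205

Rules hold: Σm=0, L=16 even, 0≤4≤12.
N = 13·13·9 = 1521
Δ = 8!·4!·4!/17! = 1/15315300
Racah Σ t=2..6: t=2:+1/829440 t=3:−1/25920 t=4:+1/9216 t=5:−1/25920 t=6:+1/829440 = 7/207360
⇒ 3j(6 6 4; 0 0 0)² = 28/2431, sgn +1
Racah Σ t=1..3: t=1:−1/483840 t=2:+1/51840 t=3:−1/69120 = 1/362880
⇒ 3j(6 6 4; 3 -1 -2)² = 16/17017, sgn +1
4πI² = N·(3j₀)²·(3jₘ)² = 576/34969
I = +1·√(0.0164717/4π) = 0.03620468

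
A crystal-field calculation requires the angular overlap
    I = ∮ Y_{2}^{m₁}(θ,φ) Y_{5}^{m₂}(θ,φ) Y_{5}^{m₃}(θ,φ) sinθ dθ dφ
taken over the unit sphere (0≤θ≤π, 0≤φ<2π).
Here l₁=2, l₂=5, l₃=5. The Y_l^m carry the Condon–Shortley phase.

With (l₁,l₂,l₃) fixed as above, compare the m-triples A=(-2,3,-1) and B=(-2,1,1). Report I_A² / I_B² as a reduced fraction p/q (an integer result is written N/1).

56/75

l's match ⇒ only the (l;m) 3-j factors differ between A and B.
A: triangle coeff Δ(2,5,5) = 1/38610; Σ_t [2,2]: t=2:+1/5760 = 1/5760; (3j)²=56/2145 [(2 5 5; -2 3 -1)], sign=+1
B: triangle coeff Δ(2,5,5) = 1/38610; Σ_t [2,2]: t=2:+1/2304 = 1/2304; (3j)²=5/143 [(2 5 5; -2 1 1)], sign=+1
I_A²/I_B² = (56/2145)/(5/143) = 56/75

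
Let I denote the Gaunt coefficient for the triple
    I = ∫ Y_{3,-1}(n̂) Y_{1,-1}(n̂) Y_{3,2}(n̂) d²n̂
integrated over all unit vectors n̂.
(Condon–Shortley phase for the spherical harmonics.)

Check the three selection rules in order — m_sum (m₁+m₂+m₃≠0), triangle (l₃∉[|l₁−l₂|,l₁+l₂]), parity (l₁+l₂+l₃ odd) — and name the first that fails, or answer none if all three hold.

m₁+m₂+m₃ = -1 − 1 + 2 = 0  ✓
triangle: |3−1|=2 ≤ l₃=3 ≤ 3+1=4  ✓
parity: l₁+l₂+l₃ = 7 is odd  ✗

parity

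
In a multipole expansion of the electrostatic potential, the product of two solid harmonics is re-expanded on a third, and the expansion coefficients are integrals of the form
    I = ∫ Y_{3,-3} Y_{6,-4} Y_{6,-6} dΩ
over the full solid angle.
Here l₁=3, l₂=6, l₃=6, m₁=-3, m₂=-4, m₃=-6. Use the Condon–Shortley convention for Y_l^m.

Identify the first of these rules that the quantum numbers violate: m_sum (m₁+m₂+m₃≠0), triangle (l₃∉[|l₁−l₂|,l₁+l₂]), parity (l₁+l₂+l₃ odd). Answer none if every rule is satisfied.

Σmᵢ = -13  ✗
l₃∈[|l₁−l₂|,l₁+l₂]=[3,9], have l₃=6
Σlᵢ = 15 ⇒ odd

m_sum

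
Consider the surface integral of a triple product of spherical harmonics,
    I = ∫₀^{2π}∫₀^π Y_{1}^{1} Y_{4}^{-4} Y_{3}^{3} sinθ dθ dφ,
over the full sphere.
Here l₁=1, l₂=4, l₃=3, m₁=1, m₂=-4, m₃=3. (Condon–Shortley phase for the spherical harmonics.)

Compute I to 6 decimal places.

Rules hold: Σm=0, L=8 even, 3≤3≤5.
N = 3·9·7 = 189
Δ = 2!·0!·6!/9! = 1/252
Racah Σ t=1..1: t=1:−1/36 = -1/36
⇒ 3j(1 4 3; 0 0 0)² = 4/63, sgn +1
Racah Σ t=0..0: t=0:+1/1440 = 1/1440
⇒ 3j(1 4 3; 1 -4 3)² = 1/9, sgn +1
4πI² = N·(3j₀)²·(3jₘ)² = 4/3
I = +1·√(1.33333/4π) = 0.32573501

0.325735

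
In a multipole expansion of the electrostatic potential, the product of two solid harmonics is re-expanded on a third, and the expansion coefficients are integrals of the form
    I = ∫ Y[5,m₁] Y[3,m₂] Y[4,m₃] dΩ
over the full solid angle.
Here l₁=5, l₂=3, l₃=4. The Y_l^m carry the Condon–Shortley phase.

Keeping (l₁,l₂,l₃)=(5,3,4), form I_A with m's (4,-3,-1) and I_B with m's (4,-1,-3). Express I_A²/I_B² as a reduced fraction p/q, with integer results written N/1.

135/7

l's match ⇒ only the (l;m) 3-j factors differ between A and B.
A: triangle coeff Δ(5,3,4) = 1/180180; Σ_t [0,0]: t=0:+1/5760 = 1/5760; (3j)²=9/286 [(5 3 4; 4 -3 -1)], sign=-1
B: triangle coeff Δ(5,3,4) = 1/180180; Σ_t [0,1]: t=0:+1/5760 t=1:−1/4320 = -1/17280; (3j)²=7/4290 [(5 3 4; 4 -1 -3)], sign=+1
I_A²/I_B² = (9/286)/(7/4290) = 135/7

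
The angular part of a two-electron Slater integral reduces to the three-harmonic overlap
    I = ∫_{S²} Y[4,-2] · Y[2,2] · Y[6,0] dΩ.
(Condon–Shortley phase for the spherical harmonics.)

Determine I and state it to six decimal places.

0.061597

Rules hold: Σm=0, L=12 even, 2≤6≤6.
N = 9·5·13 = 585
Δ = 0!·8!·4!/13! = 1/6435
Racah Σ t=0..0: t=0:+1/2304 = 1/2304
⇒ 3j(4 2 6; 0 0 0)² = 5/143, sgn +1
Racah Σ t=0..0: t=0:+1/34560 = 1/34560
⇒ 3j(4 2 6; -2 2 0)² = 1/429, sgn +1
4πI² = N·(3j₀)²·(3jₘ)² = 75/1573
I = +1·√(0.0476796/4π) = 0.06159725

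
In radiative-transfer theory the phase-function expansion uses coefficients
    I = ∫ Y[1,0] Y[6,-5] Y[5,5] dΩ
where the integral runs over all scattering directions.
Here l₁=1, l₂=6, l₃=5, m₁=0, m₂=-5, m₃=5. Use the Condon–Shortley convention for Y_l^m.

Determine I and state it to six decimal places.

Checks pass: Σm=0; 12 even; l₃=5∈[5,7].
(2·1+1)(2·6+1)(2·5+1) = 429
Δ: 2! 0! 10! / 13! → 1/858
sum: t=1:−1/14400 = -1/14400
3j²(1 6 5; 0 0 0) = Δ·Π!·Σ² = 6/143  (sign +1)
sum: t=1:−1/3628800 = -1/3628800
3j²(1 6 5; 0 -5 5) = Δ·Π!·Σ² = 1/78  (sign -1)
combine: 4πI² = 429·6/143·1/78 = 3/13
take √, sign -1: I = -0.13551395

-0.135514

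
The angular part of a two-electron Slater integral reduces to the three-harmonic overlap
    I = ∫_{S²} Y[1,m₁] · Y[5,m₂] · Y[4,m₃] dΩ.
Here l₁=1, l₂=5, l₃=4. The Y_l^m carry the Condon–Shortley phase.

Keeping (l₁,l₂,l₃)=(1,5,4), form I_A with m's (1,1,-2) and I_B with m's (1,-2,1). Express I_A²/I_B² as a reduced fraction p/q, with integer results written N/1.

2/7

Same 1,5,4: normalisation and zero-m 3j drop out of the ratio.
A: Δ: 2! 0! 8! / 11! → 1/495; sum: t=0:+1/2880 = 1/2880; 3j²(1 5 4; 1 1 -2) = Δ·Π!·Σ² = 2/165  (sign +1)
B: Δ: 2! 0! 8! / 11! → 1/495; sum: t=0:+1/1440 = 1/1440; 3j²(1 5 4; 1 -2 1) = Δ·Π!·Σ² = 7/165  (sign -1)
I_A²/I_B² = (2/165)/(7/165) = 2/7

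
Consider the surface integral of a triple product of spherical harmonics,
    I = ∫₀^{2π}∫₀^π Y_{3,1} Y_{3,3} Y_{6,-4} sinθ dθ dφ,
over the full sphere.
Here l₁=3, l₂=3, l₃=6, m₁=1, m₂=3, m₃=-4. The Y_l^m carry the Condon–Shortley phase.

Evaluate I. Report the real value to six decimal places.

0.171787

Checks pass: Σm=0; 12 even; l₃=6∈[0,6].
(2·3+1)(2·3+1)(2·6+1) = 637
Δ: 0! 6! 6! / 13! → 1/12012
sum: t=0:+1/1296 = 1/1296
3j²(3 3 6; 0 0 0) = Δ·Π!·Σ² = 100/3003  (sign +1)
sum: t=0:+1/34560 = 1/34560
3j²(3 3 6; 1 3 -4) = Δ·Π!·Σ² = 5/286  (sign +1)
combine: 4πI² = 637·100/3003·5/286 = 1750/4719
take √, sign +1: I = 0.17178653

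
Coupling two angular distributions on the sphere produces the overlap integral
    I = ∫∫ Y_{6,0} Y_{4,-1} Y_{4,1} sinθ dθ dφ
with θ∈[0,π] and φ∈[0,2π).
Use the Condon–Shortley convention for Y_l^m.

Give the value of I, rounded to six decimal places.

Rules hold: Σm=0, L=14 even, 2≤4≤10.
N = 13·9·9 = 1053
Δ = 6!·6!·2!/15! = 1/1261260
Racah Σ t=2..4: t=2:+1/4608 t=3:−1/1296 t=4:+1/4608 = -7/20736
⇒ 3j(6 4 4; 0 0 0)² = 20/1287, sgn -1
Racah Σ t=1..3: t=1:−1/28800 t=2:+1/2304 t=3:−1/2592 = 7/518400
⇒ 3j(6 4 4; 0 -1 1)² = 1/25740, sgn -1
4πI² = N·(3j₀)²·(3jₘ)² = 1/1573
I = +1·√(0.000635728/4π) = 0.00711264

0.007113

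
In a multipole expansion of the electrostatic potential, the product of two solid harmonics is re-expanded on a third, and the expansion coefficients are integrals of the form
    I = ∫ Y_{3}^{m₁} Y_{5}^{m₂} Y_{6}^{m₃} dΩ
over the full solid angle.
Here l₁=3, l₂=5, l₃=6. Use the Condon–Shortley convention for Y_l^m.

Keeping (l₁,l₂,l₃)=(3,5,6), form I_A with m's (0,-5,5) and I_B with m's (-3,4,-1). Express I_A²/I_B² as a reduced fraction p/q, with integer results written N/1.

33/4

Shared (l₁,l₂,l₃)=(3,5,6): N and (l;000)² cancel in I_A²/I_B².
A: Δ = 2!·4!·8!/15! = 1/675675; Racah Σ t=0..0: t=0:+1/483840 = 1/483840; ⇒ 3j(3 5 6; 0 -5 5)² = 3/91, sgn -1
B: Δ = 2!·4!·8!/15! = 1/675675; Racah Σ t=2..2: t=2:+1/241920 = 1/241920; ⇒ 3j(3 5 6; -3 4 -1)² = 4/1001, sgn -1
I_A²/I_B² = (3/91)/(4/1001) = 33/4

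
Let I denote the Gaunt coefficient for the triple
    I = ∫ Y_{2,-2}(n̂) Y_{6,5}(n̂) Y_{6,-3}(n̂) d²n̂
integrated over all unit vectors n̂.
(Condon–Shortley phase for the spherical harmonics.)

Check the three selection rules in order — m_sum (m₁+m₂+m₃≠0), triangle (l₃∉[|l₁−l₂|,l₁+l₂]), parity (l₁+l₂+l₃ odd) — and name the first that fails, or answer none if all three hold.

azimuthal sum: -2 + 5 − 3 = 0  ✓
4 ≤ 6 ≤ 8 (triangle on l)  ✓
L = 2 + 6 + 6 = 14 (even)  ✓

none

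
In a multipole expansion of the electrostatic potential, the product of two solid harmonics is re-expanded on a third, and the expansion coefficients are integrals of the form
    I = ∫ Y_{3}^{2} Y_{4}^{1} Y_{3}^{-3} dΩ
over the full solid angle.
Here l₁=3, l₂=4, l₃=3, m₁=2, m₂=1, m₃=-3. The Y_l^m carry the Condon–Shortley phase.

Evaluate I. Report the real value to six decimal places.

0.140463

Rules hold: Σm=0, L=10 even, 1≤3≤7.
N = 7·9·7 = 441
Δ = 4!·2!·4!/11! = 1/34650
Racah Σ t=1..3: t=1:−1/72 t=2:+1/16 t=3:−1/72 = 5/144
⇒ 3j(3 4 3; 0 0 0)² = 2/77, sgn -1
Racah Σ t=1..1: t=1:−1/288 = -1/288
⇒ 3j(3 4 3; 2 1 -3)² = 5/231, sgn -1
4πI² = N·(3j₀)²·(3jₘ)² = 30/121
I = +1·√(0.247934/4π) = 0.14046335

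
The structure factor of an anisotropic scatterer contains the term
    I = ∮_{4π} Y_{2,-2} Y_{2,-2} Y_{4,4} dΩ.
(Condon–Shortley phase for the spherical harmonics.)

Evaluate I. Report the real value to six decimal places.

0.337168

Rules hold: Σm=0, L=8 even, 0≤4≤4.
N = 5·5·9 = 225
Δ = 0!·4!·4!/9! = 1/630
Racah Σ t=0..0: t=0:+1/16 = 1/16
⇒ 3j(2 2 4; 0 0 0)² = 2/35, sgn +1
Racah Σ t=0..0: t=0:+1/576 = 1/576
⇒ 3j(2 2 4; -2 -2 4)² = 1/9, sgn +1
4πI² = N·(3j₀)²·(3jₘ)² = 10/7
I = +1·√(1.42857/4π) = 0.33716777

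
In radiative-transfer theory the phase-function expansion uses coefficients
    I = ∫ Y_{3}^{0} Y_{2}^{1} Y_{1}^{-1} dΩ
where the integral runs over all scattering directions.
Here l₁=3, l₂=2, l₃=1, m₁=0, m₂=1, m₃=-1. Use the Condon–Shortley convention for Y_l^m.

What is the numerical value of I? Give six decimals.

m-sum 0 ✓  L=6 even ✓  1≤1≤5 ✓
Π(2lᵢ+1) = 7×5×3 = 105
triangle coeff Δ(3,2,1) = 1/105
Σ_t [2,2]: t=2:+1/4 = 1/4
(3j)²=3/35 [(3 2 1; 0 0 0)], sign=-1
Σ_t [3,3]: t=3:−1/12 = -1/12
(3j)²=1/35 [(3 2 1; 0 1 -1)], sign=-1
⇒ 4πI² = 9/35
I = (+1)√(9/35/(4π)) = 0.14304817

0.143048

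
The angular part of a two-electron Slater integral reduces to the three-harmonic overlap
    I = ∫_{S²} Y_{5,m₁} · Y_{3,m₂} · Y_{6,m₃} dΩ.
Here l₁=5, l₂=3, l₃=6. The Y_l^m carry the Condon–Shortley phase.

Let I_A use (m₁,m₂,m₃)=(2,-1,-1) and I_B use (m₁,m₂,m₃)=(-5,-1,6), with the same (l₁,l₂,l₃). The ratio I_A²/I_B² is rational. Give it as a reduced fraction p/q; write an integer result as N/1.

5/33

Same 5,3,6: normalisation and zero-m 3j drop out of the ratio.
A: Δ: 2! 8! 4! / 15! → 1/675675; sum: t=0:+1/5760 t=1:−1/8640 t=2:+1/241920 = 1/16128; 3j²(5 3 6; 2 -1 -1) = Δ·Π!·Σ² = 5/1001  (sign -1)
B: Δ: 2! 8! 4! / 15! → 1/675675; sum: t=2:+1/1935360 = 1/1935360; 3j²(5 3 6; -5 -1 6) = Δ·Π!·Σ² = 3/91  (sign +1)
I_A²/I_B² = (5/1001)/(3/91) = 5/33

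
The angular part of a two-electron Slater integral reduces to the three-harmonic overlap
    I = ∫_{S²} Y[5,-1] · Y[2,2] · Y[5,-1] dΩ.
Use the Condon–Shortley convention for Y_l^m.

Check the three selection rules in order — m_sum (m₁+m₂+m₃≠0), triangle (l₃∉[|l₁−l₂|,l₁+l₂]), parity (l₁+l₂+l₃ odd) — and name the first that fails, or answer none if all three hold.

m₁+m₂+m₃ = -1 + 2 − 1 = 0  ✓
triangle: |5−2|=3 ≤ l₃=5 ≤ 5+2=7  ✓
parity: l₁+l₂+l₃ = 12 is even  ✓

none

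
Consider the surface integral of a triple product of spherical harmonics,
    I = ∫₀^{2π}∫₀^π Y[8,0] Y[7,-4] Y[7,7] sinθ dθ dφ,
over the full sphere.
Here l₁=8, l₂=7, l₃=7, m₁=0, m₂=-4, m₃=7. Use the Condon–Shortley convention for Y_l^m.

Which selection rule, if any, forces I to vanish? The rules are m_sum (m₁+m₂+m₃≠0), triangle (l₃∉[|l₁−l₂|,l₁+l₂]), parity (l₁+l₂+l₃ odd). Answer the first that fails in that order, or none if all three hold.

m_sum

m₁+m₂+m₃ = 0 − 4 + 7 = 3  ✗
triangle: |8−7|=1 ≤ l₃=7 ≤ 8+7=15
parity: l₁+l₂+l₃ = 22 is even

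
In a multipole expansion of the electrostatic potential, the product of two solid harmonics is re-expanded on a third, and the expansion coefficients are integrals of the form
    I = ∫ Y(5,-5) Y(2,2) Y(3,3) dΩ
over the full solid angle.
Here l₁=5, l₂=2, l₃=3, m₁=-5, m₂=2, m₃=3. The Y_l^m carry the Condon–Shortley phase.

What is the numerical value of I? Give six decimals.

Rules hold: Σm=0, L=10 even, 3≤3≤7.
N = 11·5·7 = 385
Δ = 4!·6!·0!/11! = 1/2310
Racah Σ t=2..2: t=2:+1/144 = 1/144
⇒ 3j(5 2 3; 0 0 0)² = 10/231, sgn -1
Racah Σ t=4..4: t=4:+1/17280 = 1/17280
⇒ 3j(5 2 3; -5 2 3)² = 1/11, sgn +1
4πI² = N·(3j₀)²·(3jₘ)² = 50/33
I = -1·√(1.51515/4π) = -0.34723469

-0.347235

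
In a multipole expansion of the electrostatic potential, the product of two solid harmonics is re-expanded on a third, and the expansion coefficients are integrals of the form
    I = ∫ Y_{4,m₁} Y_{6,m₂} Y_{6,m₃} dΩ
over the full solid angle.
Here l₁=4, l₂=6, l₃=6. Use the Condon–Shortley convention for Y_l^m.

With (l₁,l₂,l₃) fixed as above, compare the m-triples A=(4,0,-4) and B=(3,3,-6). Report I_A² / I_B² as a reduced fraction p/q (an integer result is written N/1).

140/99

Shared (l₁,l₂,l₃)=(4,6,6): N and (l;000)² cancel in I_A²/I_B².
A: Δ = 4!·4!·8!/17! = 1/15315300; Racah Σ t=0..0: t=0:+1/829440 = 1/829440; ⇒ 3j(4 6 6; 4 0 -4)² = 35/2431, sgn +1
B: Δ = 4!·4!·8!/17! = 1/15315300; Racah Σ t=1..1: t=1:−1/5806080 = -1/5806080; ⇒ 3j(4 6 6; 3 3 -6)² = 9/884, sgn -1
I_A²/I_B² = (35/2431)/(9/884) = 140/99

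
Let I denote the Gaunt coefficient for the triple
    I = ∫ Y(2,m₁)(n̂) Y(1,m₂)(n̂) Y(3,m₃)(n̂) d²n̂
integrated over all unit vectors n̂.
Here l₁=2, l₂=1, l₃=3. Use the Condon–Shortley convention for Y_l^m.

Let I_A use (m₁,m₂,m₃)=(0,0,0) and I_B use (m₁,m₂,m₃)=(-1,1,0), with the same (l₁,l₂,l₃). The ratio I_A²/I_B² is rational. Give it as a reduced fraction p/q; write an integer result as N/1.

3/1

l's match ⇒ only the (l;m) 3-j factors differ between A and B.
A: triangle coeff Δ(2,1,3) = 1/105; Σ_t [0,0]: t=0:+1/4 = 1/4; (3j)²=3/35 [(2 1 3; 0 0 0)], sign=-1
B: triangle coeff Δ(2,1,3) = 1/105; Σ_t [0,0]: t=0:+1/12 = 1/12; (3j)²=1/35 [(2 1 3; -1 1 0)], sign=-1
I_A²/I_B² = (3/35)/(1/35) = 3/1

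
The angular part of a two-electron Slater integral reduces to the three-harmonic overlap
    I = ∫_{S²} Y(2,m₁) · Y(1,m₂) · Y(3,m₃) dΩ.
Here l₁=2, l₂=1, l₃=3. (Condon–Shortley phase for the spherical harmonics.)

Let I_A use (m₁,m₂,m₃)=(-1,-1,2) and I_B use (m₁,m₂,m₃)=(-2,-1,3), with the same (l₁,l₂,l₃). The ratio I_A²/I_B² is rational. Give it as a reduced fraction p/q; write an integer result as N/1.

l's match ⇒ only the (l;m) 3-j factors differ between A and B.
A: triangle coeff Δ(2,1,3) = 1/105; Σ_t [0,0]: t=0:+1/12 = 1/12; (3j)²=2/21 [(2 1 3; -1 -1 2)], sign=-1
B: triangle coeff Δ(2,1,3) = 1/105; Σ_t [0,0]: t=0:+1/48 = 1/48; (3j)²=1/7 [(2 1 3; -2 -1 3)], sign=+1
I_A²/I_B² = (2/21)/(1/7) = 2/3

2/3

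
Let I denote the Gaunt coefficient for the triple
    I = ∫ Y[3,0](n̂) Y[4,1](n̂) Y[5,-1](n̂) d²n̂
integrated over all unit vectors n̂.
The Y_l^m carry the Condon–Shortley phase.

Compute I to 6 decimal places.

Checks pass: Σm=0; 12 even; l₃=5∈[1,7].
(2·3+1)(2·4+1)(2·5+1) = 693
Δ: 2! 4! 6! / 13! → 1/180180
sum: t=0:+1/576 t=1:−1/144 t=2:+1/576 = -1/288
3j²(3 4 5; 0 0 0) = Δ·Π!·Σ² = 20/1001  (sign +1)
sum: t=0:+1/1440 t=1:−1/192 t=2:+1/432 = -19/8640
3j²(3 4 5; 0 1 -1) = Δ·Π!·Σ² = 361/30030  (sign -1)
combine: 4πI² = 693·20/1001·361/30030 = 2166/13013
take √, sign -1: I = -0.11508947

-0.115089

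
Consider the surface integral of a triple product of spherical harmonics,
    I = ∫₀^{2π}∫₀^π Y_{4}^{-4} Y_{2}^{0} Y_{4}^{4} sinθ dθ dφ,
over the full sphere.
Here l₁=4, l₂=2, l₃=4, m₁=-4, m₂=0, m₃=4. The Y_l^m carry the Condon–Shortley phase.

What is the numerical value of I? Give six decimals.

-0.229376

Rules hold: Σm=0, L=10 even, 2≤4≤6.
N = 9·5·9 = 405
Δ = 2!·6!·2!/11! = 1/13860
Racah Σ t=0..2: t=0:+1/192 t=1:−1/36 t=2:+1/192 = -5/288
⇒ 3j(4 2 4; 0 0 0)² = 20/693, sgn -1
Racah Σ t=2..2: t=2:+1/2880 = 1/2880
⇒ 3j(4 2 4; -4 0 4)² = 28/495, sgn +1
4πI² = N·(3j₀)²·(3jₘ)² = 80/121
I = -1·√(0.661157/4π) = -0.22937568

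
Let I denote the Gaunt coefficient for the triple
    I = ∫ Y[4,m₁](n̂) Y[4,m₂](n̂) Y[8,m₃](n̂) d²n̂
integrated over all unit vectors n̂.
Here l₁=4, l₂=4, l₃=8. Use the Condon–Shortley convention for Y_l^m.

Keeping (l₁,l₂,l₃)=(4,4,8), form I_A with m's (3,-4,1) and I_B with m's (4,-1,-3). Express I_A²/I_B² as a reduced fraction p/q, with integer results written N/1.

l's match ⇒ only the (l;m) 3-j factors differ between A and B.
A: triangle coeff Δ(4,4,8) = 1/218790; Σ_t [0,0]: t=0:+1/203212800 = 1/203212800; (3j)²=1/24310 [(4 4 8; 3 -4 1)], sign=-1
B: triangle coeff Δ(4,4,8) = 1/218790; Σ_t [0,0]: t=0:+1/29030400 = 1/29030400; (3j)²=1/1326 [(4 4 8; 4 -1 -3)], sign=-1
I_A²/I_B² = (1/24310)/(1/1326) = 3/55

3/55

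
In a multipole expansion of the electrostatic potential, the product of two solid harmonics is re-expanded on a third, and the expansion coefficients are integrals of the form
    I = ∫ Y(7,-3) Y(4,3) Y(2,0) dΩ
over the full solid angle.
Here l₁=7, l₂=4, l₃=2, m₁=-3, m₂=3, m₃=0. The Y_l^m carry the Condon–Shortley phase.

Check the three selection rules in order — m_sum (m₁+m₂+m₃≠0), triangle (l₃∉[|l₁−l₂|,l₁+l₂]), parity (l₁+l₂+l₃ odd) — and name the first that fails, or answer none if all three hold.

azimuthal sum: -3 + 3 + 0 = 0  ✓
3 ≤ 2 ≤ 11 (triangle on l)  ✗
L = 7 + 4 + 2 = 13 (odd)

triangle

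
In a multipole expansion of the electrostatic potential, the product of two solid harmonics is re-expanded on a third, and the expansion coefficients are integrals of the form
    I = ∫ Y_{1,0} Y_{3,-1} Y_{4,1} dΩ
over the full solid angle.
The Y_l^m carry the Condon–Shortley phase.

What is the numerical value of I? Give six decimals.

-0.238414

Rules hold: Σm=0, L=8 even, 2≤4≤4.
N = 3·7·9 = 189
Δ = 0!·2!·6!/9! = 1/252
Racah Σ t=0..0: t=0:+1/36 = 1/36
⇒ 3j(1 3 4; 0 0 0)² = 4/63, sgn +1
Racah Σ t=0..0: t=0:+1/48 = 1/48
⇒ 3j(1 3 4; 0 -1 1)² = 5/84, sgn -1
4πI² = N·(3j₀)²·(3jₘ)² = 5/7
I = -1·√(0.714286/4π) = -0.23841361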